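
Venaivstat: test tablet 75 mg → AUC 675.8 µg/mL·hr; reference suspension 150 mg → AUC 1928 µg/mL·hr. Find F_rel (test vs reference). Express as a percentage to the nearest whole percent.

F_rel = 70%

F_rel = (AUC_test/D_test) / (AUC_ref/D_ref)
      = (675.8/75) / (1928/150)
      = 9.01067 / 12.8533 = 0.7010 = 70.10%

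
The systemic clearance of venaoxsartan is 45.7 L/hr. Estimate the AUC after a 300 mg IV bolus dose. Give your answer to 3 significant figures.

AUC_0→∞ = Dose_iv / CL
        = 300 / 45.7 = 6.56455 mg/L·hr

AUC = 6.56 mg/L·hr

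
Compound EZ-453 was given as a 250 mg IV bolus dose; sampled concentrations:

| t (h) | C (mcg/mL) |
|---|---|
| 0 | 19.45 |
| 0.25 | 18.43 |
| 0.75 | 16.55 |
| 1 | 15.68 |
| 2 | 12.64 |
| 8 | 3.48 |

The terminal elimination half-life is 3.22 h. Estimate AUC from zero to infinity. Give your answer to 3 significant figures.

AUC = 96.2 mcg/mL·h

Trapezoidal AUC_0→8:
  [0→0.25]: (19.45+18.43)/2 × 0.25 = 4.735
  [0.25→0.75]: (18.43+16.55)/2 × 0.5 = 8.745
  [0.75→1]: (16.55+15.68)/2 × 0.25 = 4.02875
  [1→2]: (15.68+12.64)/2 × 1 = 14.16
  [2→8]: (12.64+3.48)/2 × 6 = 48.36
  Sum = 80.02875 mcg/mL·h
k_e = ln2 / t½ = 0.693147 / 3.22 = 0.2153 h^-1
Extrapolated tail: C_last / k_e = 3.48 / 0.2153 = 16.163
AUC_0→∞ = 80.02875 + 16.163 = 96.19175 mcg/mL·h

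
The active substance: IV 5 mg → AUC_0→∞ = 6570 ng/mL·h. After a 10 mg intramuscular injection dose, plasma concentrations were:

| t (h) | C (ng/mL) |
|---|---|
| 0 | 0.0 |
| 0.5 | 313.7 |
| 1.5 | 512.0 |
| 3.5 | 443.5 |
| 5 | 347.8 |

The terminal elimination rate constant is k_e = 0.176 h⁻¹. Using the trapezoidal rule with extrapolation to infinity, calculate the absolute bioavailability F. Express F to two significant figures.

F = 0.31

Trapezoidal AUC_0→5 (intramuscular injection):
  [0→0.5]: (0.0+313.7)/2 × 0.5 = 78.425
  [0.5→1.5]: (313.7+512.0)/2 × 1 = 412.85
  [1.5→3.5]: (512.0+443.5)/2 × 2 = 955.5
  [3.5→5]: (443.5+347.8)/2 × 1.5 = 593.475
  Sum = 2040.25 ng/mL·h
Tail: C_last/k_e = 347.8/0.176 = 1976.136
AUC_0→∞ (intramuscular injection) = 2040.25 + 1976.136 = 4016.386 ng/mL·h
F = (AUC_ev/D_ev)/(AUC_iv/D_iv) = (4016.386/10)/(6570/5) = 401.6386/1314 = 0.3057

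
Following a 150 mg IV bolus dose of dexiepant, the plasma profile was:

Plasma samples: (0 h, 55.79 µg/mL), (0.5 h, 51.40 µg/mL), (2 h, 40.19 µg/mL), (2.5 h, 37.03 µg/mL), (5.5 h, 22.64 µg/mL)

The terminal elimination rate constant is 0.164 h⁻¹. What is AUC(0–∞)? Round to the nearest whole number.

AUC = 342 µg/mL·h

Trapezoidal AUC_0→5.5:
  [0→0.5]: (55.79+51.40)/2 × 0.5 = 26.7975
  [0.5→2]: (51.40+40.19)/2 × 1.5 = 68.6925
  [2→2.5]: (40.19+37.03)/2 × 0.5 = 19.305
  [2.5→5.5]: (37.03+22.64)/2 × 3 = 89.505
  Sum = 204.3 µg/mL·h
Extrapolated tail: C_last / k_e = 22.64 / 0.164 = 138.049
AUC_0→∞ = 204.3 + 138.049 = 342.349 µg/mL·h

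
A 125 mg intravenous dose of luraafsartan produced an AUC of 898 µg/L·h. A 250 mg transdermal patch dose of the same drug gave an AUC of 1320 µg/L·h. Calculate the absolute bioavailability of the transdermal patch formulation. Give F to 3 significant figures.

F = (AUC_ev / D_ev) / (AUC_iv / D_iv)
  = (1320/250) / (898/125)
  = 5.28 / 7.184 = 0.7350

F = 0.735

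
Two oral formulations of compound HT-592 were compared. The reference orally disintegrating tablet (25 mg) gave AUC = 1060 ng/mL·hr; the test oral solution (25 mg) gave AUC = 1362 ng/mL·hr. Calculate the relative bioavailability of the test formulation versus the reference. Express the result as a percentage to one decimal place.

F_rel = 128.5%

F_rel = (AUC_test/D_test) / (AUC_ref/D_ref)
      = (1362/25) / (1060/25)
      = 54.48 / 42.4 = 1.2849 = 128.49%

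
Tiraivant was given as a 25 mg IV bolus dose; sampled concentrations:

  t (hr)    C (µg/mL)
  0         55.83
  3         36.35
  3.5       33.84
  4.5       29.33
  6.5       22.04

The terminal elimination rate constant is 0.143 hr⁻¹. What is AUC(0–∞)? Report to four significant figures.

Trapezoidal AUC_0→6.5:
  [0→3]: (55.83+36.35)/2 × 3 = 138.27
  [3→3.5]: (36.35+33.84)/2 × 0.5 = 17.5475
  [3.5→4.5]: (33.84+29.33)/2 × 1 = 31.585
  [4.5→6.5]: (29.33+22.04)/2 × 2 = 51.37
  Sum = 238.7725 µg/mL·hr
Extrapolated tail: C_last / k_e = 22.04 / 0.143 = 154.126
AUC_0→∞ = 238.7725 + 154.126 = 392.8985 µg/mL·hr

AUC = 392.9 µg/mL·hr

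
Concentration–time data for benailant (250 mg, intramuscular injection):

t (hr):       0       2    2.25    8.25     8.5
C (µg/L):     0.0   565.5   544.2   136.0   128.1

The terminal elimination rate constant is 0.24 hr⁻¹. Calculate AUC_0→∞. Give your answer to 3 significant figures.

AUC = 3310 µg/L·hr

Trapezoidal AUC_0→8.5:
  [0→2]: (0.0+565.5)/2 × 2 = 565.5
  [2→2.25]: (565.5+544.2)/2 × 0.25 = 138.7125
  [2.25→8.25]: (544.2+136.0)/2 × 6 = 2040.6
  [8.25→8.5]: (136.0+128.1)/2 × 0.25 = 33.0125
  Sum = 2777.825 µg/L·hr
Extrapolated tail: C_last / k_e = 128.1 / 0.24 = 533.750
AUC_0→∞ = 2777.825 + 533.750 = 3311.575 µg/L·hr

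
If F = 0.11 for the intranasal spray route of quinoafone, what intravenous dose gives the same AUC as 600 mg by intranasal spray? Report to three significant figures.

D_iv = 66.0 mg

Systemic exposure from an extravascular dose = F × D_ev, so the equivalent IV dose is F × D_ev.
D_iv = F × D_ev = 0.11 × 600 = 66 mg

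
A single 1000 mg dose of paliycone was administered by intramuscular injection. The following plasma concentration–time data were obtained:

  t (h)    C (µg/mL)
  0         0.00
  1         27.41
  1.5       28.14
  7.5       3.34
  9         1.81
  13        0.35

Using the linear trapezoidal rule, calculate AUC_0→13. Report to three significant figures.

Trapezoidal AUC_0→13:
  [0→1]: (0.00+27.41)/2 × 1 = 13.705
  [1→1.5]: (27.41+28.14)/2 × 0.5 = 13.8875
  [1.5→7.5]: (28.14+3.34)/2 × 6 = 94.44
  [7.5→9]: (3.34+1.81)/2 × 1.5 = 3.8625
  [9→13]: (1.81+0.35)/2 × 4 = 4.32
  Sum = 130.215 µg/mL·h

AUC = 130 µg/mL·h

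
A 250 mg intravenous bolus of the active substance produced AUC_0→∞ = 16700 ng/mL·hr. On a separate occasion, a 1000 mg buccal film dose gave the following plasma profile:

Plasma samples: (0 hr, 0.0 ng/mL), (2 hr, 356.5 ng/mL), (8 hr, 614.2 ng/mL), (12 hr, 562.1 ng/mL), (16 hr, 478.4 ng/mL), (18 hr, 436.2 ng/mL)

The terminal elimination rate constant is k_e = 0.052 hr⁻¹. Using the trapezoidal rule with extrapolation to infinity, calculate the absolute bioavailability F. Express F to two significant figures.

Trapezoidal AUC_0→18 (buccal film):
  [0→2]: (0.0+356.5)/2 × 2 = 356.5
  [2→8]: (356.5+614.2)/2 × 6 = 2912.1
  [8→12]: (614.2+562.1)/2 × 4 = 2352.6
  [12→16]: (562.1+478.4)/2 × 4 = 2081.0
  [16→18]: (478.4+436.2)/2 × 2 = 914.6
  Sum = 8616.8 ng/mL·hr
Tail: C_last/k_e = 436.2/0.052 = 8388.462
AUC_0→∞ (buccal film) = 8616.8 + 8388.462 = 17005.262 ng/mL·hr
F = (AUC_ev/D_ev)/(AUC_iv/D_iv) = (17005.262/1000)/(16700/250) = 17.005262/66.8 = 0.2546

F = 0.25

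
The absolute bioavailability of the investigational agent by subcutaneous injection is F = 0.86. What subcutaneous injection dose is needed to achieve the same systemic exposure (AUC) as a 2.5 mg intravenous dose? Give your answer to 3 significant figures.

For equal systemic exposure: F × D_ev = D_iv
D_ev = D_iv / F = 2.5 / 0.86 = 2.90698 mg

D_subcutaneous = 2.91 mg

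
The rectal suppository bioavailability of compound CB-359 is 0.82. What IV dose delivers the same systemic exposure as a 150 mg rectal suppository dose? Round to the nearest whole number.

D_iv = 123 mg

Systemic exposure from an extravascular dose = F × D_ev, so the equivalent IV dose is F × D_ev.
D_iv = F × D_ev = 0.82 × 150 = 123 mg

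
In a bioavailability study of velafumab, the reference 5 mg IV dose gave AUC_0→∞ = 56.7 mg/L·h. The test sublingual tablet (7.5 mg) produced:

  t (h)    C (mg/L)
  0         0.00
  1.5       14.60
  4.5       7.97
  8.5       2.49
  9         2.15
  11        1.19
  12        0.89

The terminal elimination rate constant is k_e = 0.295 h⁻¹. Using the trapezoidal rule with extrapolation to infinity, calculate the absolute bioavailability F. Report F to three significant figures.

Trapezoidal AUC_0→12 (sublingual tablet):
  [0→1.5]: (0.00+14.60)/2 × 1.5 = 10.95
  [1.5→4.5]: (14.60+7.97)/2 × 3 = 33.855
  [4.5→8.5]: (7.97+2.49)/2 × 4 = 20.92
  [8.5→9]: (2.49+2.15)/2 × 0.5 = 1.16
  [9→11]: (2.15+1.19)/2 × 2 = 3.34
  [11→12]: (1.19+0.89)/2 × 1 = 1.04
  Sum = 71.265 mg/L·h
Tail: C_last/k_e = 0.89/0.295 = 3.017
AUC_0→∞ (sublingual tablet) = 71.265 + 3.017 = 74.282 mg/L·h
F = (AUC_ev/D_ev)/(AUC_iv/D_iv) = (74.282/7.5)/(56.7/5) = 9.90427/11.34 = 0.8734

F = 0.873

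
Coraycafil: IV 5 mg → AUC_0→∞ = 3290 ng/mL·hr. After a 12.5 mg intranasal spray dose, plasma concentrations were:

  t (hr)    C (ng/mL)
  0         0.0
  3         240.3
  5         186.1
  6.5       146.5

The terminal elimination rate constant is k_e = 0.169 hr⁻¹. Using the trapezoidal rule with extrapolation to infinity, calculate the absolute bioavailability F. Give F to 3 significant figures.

Trapezoidal AUC_0→6.5 (intranasal spray):
  [0→3]: (0.0+240.3)/2 × 3 = 360.45
  [3→5]: (240.3+186.1)/2 × 2 = 426.4
  [5→6.5]: (186.1+146.5)/2 × 1.5 = 249.45
  Sum = 1036.3 ng/mL·hr
Tail: C_last/k_e = 146.5/0.169 = 866.864
AUC_0→∞ (intranasal spray) = 1036.3 + 866.864 = 1903.164 ng/mL·hr
F = (AUC_ev/D_ev)/(AUC_iv/D_iv) = (1903.164/12.5)/(3290/5) = 152.25312/658 = 0.2314

F = 0.231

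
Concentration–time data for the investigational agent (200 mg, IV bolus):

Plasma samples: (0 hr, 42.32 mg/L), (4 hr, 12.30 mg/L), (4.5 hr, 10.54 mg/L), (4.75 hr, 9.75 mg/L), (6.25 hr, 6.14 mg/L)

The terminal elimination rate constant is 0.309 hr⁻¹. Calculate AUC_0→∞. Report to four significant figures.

Trapezoidal AUC_0→6.25:
  [0→4]: (42.32+12.30)/2 × 4 = 109.24
  [4→4.5]: (12.30+10.54)/2 × 0.5 = 5.71
  [4.5→4.75]: (10.54+9.75)/2 × 0.25 = 2.53625
  [4.75→6.25]: (9.75+6.14)/2 × 1.5 = 11.9175
  Sum = 129.40375 mg/L·hr
Extrapolated tail: C_last / k_e = 6.14 / 0.309 = 19.871
AUC_0→∞ = 129.40375 + 19.871 = 149.27475 mg/L·hr

AUC = 149.3 mg/L·hr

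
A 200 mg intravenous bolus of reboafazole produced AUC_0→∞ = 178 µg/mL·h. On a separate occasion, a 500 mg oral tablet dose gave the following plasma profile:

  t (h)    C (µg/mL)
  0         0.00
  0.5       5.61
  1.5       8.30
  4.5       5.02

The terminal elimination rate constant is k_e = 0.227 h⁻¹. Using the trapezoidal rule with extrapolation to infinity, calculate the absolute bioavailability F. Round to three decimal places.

Trapezoidal AUC_0→4.5 (oral tablet):
  [0→0.5]: (0.00+5.61)/2 × 0.5 = 1.4025
  [0.5→1.5]: (5.61+8.30)/2 × 1 = 6.955
  [1.5→4.5]: (8.30+5.02)/2 × 3 = 19.98
  Sum = 28.3375 µg/mL·h
Tail: C_last/k_e = 5.02/0.227 = 22.115
AUC_0→∞ (oral tablet) = 28.3375 + 22.115 = 50.4525 µg/mL·h
F = (AUC_ev/D_ev)/(AUC_iv/D_iv) = (50.4525/500)/(178/200) = 0.100905/0.89 = 0.1134

F = 0.113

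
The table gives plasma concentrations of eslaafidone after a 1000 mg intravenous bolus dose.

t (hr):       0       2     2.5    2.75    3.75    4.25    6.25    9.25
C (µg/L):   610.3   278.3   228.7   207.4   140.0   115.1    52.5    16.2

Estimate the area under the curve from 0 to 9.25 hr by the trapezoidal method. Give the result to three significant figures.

AUC = 1580 µg/L·hr

Trapezoidal AUC_0→9.25:
  [0→2]: (610.3+278.3)/2 × 2 = 888.6
  [2→2.5]: (278.3+228.7)/2 × 0.5 = 126.75
  [2.5→2.75]: (228.7+207.4)/2 × 0.25 = 54.5125
  [2.75→3.75]: (207.4+140.0)/2 × 1 = 173.7
  [3.75→4.25]: (140.0+115.1)/2 × 0.5 = 63.775
  [4.25→6.25]: (115.1+52.5)/2 × 2 = 167.6
  [6.25→9.25]: (52.5+16.2)/2 × 3 = 103.05
  Sum = 1577.9875 µg/L·hr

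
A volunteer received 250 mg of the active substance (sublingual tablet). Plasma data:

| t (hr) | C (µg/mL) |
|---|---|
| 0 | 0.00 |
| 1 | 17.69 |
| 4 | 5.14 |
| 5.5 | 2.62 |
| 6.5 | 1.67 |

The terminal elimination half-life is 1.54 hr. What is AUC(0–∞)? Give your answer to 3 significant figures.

Trapezoidal AUC_0→6.5:
  [0→1]: (0.00+17.69)/2 × 1 = 8.845
  [1→4]: (17.69+5.14)/2 × 3 = 34.245
  [4→5.5]: (5.14+2.62)/2 × 1.5 = 5.82
  [5.5→6.5]: (2.62+1.67)/2 × 1 = 2.145
  Sum = 51.055 µg/mL·hr
k_e = ln2 / t½ = 0.693147 / 1.54 = 0.4501 hr^-1
Extrapolated tail: C_last / k_e = 1.67 / 0.4501 = 3.710
AUC_0→∞ = 51.055 + 3.710 = 54.765 µg/mL·hr

AUC = 54.8 µg/mL·hr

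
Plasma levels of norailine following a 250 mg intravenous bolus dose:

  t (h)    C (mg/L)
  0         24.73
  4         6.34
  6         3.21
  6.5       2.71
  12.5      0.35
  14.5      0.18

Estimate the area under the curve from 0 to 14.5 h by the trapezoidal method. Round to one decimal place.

AUC = 82.9 mg/L·h

Trapezoidal AUC_0→14.5:
  [0→4]: (24.73+6.34)/2 × 4 = 62.14
  [4→6]: (6.34+3.21)/2 × 2 = 9.55
  [6→6.5]: (3.21+2.71)/2 × 0.5 = 1.48
  [6.5→12.5]: (2.71+0.35)/2 × 6 = 9.18
  [12.5→14.5]: (0.35+0.18)/2 × 2 = 0.53
  Sum = 82.88 mg/L·h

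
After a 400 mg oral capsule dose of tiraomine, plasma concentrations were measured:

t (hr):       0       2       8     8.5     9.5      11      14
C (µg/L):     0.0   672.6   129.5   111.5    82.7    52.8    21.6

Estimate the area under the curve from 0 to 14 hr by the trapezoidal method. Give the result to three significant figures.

AUC = 3450 µg/L·hr

Trapezoidal AUC_0→14:
  [0→2]: (0.0+672.6)/2 × 2 = 672.6
  [2→8]: (672.6+129.5)/2 × 6 = 2406.3
  [8→8.5]: (129.5+111.5)/2 × 0.5 = 60.25
  [8.5→9.5]: (111.5+82.7)/2 × 1 = 97.1
  [9.5→11]: (82.7+52.8)/2 × 1.5 = 101.625
  [11→14]: (52.8+21.6)/2 × 3 = 111.6
  Sum = 3449.475 µg/L·hr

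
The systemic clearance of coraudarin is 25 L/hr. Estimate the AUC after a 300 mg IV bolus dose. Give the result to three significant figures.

AUC_0→∞ = Dose_iv / CL
        = 300 / 25 = 12 mg/L·hr

AUC = 12.0 mg/L·hr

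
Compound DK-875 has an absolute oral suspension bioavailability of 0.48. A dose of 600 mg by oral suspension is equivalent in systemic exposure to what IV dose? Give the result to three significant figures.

D_iv = 288 mg

Systemic exposure from an extravascular dose = F × D_ev, so the equivalent IV dose is F × D_ev.
D_iv = F × D_ev = 0.48 × 600 = 288 mg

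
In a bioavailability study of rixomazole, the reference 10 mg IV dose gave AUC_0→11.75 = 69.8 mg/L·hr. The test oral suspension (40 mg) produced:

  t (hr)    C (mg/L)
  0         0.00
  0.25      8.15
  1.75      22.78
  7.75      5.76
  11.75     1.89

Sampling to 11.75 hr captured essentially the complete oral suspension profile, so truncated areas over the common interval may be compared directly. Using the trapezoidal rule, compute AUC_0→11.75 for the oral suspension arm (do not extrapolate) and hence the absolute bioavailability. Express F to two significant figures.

F = 0.45

Trapezoidal AUC_0→11.75 (oral suspension):
  [0→0.25]: (0.00+8.15)/2 × 0.25 = 1.01875
  [0.25→1.75]: (8.15+22.78)/2 × 1.5 = 23.1975
  [1.75→7.75]: (22.78+5.76)/2 × 6 = 85.62
  [7.75→11.75]: (5.76+1.89)/2 × 4 = 15.3
  Sum = 125.13625 mg/L·hr
F = (AUC_ev/D_ev)/(AUC_iv/D_iv) = (125.13625/40)/(69.8/10) = 3.12841/6.98 = 0.4482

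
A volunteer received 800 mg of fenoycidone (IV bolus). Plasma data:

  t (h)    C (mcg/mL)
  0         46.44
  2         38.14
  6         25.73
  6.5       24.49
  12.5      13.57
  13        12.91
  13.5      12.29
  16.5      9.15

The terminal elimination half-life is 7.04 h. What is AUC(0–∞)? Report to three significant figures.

AUC = 477 mcg/mL·h

Trapezoidal AUC_0→16.5:
  [0→2]: (46.44+38.14)/2 × 2 = 84.58
  [2→6]: (38.14+25.73)/2 × 4 = 127.74
  [6→6.5]: (25.73+24.49)/2 × 0.5 = 12.555
  [6.5→12.5]: (24.49+13.57)/2 × 6 = 114.18
  [12.5→13]: (13.57+12.91)/2 × 0.5 = 6.62
  [13→13.5]: (12.91+12.29)/2 × 0.5 = 6.3
  [13.5→16.5]: (12.29+9.15)/2 × 3 = 32.16
  Sum = 384.135 mcg/mL·h
k_e = ln2 / t½ = 0.693147 / 7.04 = 0.0985 h^-1
Extrapolated tail: C_last / k_e = 9.15 / 0.0985 = 92.893
AUC_0→∞ = 384.135 + 92.893 = 477.028 mcg/mL·h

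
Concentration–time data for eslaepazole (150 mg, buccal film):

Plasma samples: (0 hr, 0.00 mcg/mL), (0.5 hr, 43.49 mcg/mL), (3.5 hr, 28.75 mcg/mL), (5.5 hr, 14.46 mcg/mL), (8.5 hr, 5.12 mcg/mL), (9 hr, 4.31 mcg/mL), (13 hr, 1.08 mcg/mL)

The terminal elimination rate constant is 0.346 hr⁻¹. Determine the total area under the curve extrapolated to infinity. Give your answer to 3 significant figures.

Trapezoidal AUC_0→13:
  [0→0.5]: (0.00+43.49)/2 × 0.5 = 10.8725
  [0.5→3.5]: (43.49+28.75)/2 × 3 = 108.36
  [3.5→5.5]: (28.75+14.46)/2 × 2 = 43.21
  [5.5→8.5]: (14.46+5.12)/2 × 3 = 29.37
  [8.5→9]: (5.12+4.31)/2 × 0.5 = 2.3575
  [9→13]: (4.31+1.08)/2 × 4 = 10.78
  Sum = 204.95 mcg/mL·hr
Extrapolated tail: C_last / k_e = 1.08 / 0.346 = 3.121
AUC_0→∞ = 204.95 + 3.121 = 208.071 mcg/mL·hr

AUC = 208 mcg/mL·hr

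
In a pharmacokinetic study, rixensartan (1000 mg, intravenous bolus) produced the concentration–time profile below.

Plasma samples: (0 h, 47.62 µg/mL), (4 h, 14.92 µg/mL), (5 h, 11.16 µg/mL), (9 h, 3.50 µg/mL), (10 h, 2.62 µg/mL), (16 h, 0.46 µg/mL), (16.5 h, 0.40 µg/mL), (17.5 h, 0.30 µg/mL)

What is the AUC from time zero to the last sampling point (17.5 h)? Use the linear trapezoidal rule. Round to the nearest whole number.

AUC = 180 µg/mL·h

Trapezoidal AUC_0→17.5:
  [0→4]: (47.62+14.92)/2 × 4 = 125.08
  [4→5]: (14.92+11.16)/2 × 1 = 13.04
  [5→9]: (11.16+3.50)/2 × 4 = 29.32
  [9→10]: (3.50+2.62)/2 × 1 = 3.06
  [10→16]: (2.62+0.46)/2 × 6 = 9.24
  [16→16.5]: (0.46+0.40)/2 × 0.5 = 0.215
  [16.5→17.5]: (0.40+0.30)/2 × 1 = 0.35
  Sum = 180.305 µg/mL·h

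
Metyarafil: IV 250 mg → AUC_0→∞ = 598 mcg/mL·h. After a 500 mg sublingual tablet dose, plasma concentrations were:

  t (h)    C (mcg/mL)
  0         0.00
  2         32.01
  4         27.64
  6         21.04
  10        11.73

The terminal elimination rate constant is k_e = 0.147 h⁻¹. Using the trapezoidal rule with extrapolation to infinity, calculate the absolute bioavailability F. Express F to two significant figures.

Trapezoidal AUC_0→10 (sublingual tablet):
  [0→2]: (0.00+32.01)/2 × 2 = 32.01
  [2→4]: (32.01+27.64)/2 × 2 = 59.65
  [4→6]: (27.64+21.04)/2 × 2 = 48.68
  [6→10]: (21.04+11.73)/2 × 4 = 65.54
  Sum = 205.88 mcg/mL·h
Tail: C_last/k_e = 11.73/0.147 = 79.796
AUC_0→∞ (sublingual tablet) = 205.88 + 79.796 = 285.676 mcg/mL·h
F = (AUC_ev/D_ev)/(AUC_iv/D_iv) = (285.676/500)/(598/250) = 0.571352/2.392 = 0.2389

F = 0.24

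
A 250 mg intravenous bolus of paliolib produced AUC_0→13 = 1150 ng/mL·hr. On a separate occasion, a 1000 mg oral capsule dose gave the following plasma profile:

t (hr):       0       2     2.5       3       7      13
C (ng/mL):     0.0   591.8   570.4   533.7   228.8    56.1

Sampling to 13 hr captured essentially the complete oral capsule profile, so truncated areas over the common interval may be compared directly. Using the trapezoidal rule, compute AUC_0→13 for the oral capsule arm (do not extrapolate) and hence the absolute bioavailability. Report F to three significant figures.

F = 0.769

Trapezoidal AUC_0→13 (oral capsule):
  [0→2]: (0.0+591.8)/2 × 2 = 591.8
  [2→2.5]: (591.8+570.4)/2 × 0.5 = 290.55
  [2.5→3]: (570.4+533.7)/2 × 0.5 = 276.025
  [3→7]: (533.7+228.8)/2 × 4 = 1525.0
  [7→13]: (228.8+56.1)/2 × 6 = 854.7
  Sum = 3538.075 ng/mL·hr
F = (AUC_ev/D_ev)/(AUC_iv/D_iv) = (3538.075/1000)/(1150/250) = 3.538075/4.6 = 0.7691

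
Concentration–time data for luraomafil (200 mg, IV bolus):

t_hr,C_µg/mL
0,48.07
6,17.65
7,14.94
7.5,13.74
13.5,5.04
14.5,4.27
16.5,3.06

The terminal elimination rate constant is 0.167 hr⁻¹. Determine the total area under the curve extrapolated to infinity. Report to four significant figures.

AUC = 307.3 µg/mL·hr

Trapezoidal AUC_0→16.5:
  [0→6]: (48.07+17.65)/2 × 6 = 197.16
  [6→7]: (17.65+14.94)/2 × 1 = 16.295
  [7→7.5]: (14.94+13.74)/2 × 0.5 = 7.17
  [7.5→13.5]: (13.74+5.04)/2 × 6 = 56.34
  [13.5→14.5]: (5.04+4.27)/2 × 1 = 4.655
  [14.5→16.5]: (4.27+3.06)/2 × 2 = 7.33
  Sum = 288.95 µg/mL·hr
Extrapolated tail: C_last / k_e = 3.06 / 0.167 = 18.323
AUC_0→∞ = 288.95 + 18.323 = 307.273 µg/mL·hr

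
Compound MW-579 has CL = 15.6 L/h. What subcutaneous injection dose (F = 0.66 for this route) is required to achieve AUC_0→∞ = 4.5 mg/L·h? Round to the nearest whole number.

Dose = CL × AUC_0→∞ / F
     = 15.6 × 4.5 / 0.66 = 106.364 mg

Dose = 106 mg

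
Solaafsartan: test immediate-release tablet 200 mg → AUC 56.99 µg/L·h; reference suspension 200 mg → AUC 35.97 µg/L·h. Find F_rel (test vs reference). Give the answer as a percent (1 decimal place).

F_rel = (AUC_test/D_test) / (AUC_ref/D_ref)
      = (56.99/200) / (35.97/200)
      = 0.28495 / 0.17985 = 1.5844 = 158.44%

F_rel = 158.4%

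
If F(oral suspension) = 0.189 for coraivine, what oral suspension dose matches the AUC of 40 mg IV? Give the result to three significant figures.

For equal systemic exposure: F × D_ev = D_iv
D_ev = D_iv / F = 40 / 0.189 = 211.64 mg

D_oral = 212 mg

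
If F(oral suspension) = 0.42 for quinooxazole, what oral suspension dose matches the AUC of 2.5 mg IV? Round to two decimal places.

For equal systemic exposure: F × D_ev = D_iv
D_ev = D_iv / F = 2.5 / 0.42 = 5.95238 mg

D_oral = 5.95 mg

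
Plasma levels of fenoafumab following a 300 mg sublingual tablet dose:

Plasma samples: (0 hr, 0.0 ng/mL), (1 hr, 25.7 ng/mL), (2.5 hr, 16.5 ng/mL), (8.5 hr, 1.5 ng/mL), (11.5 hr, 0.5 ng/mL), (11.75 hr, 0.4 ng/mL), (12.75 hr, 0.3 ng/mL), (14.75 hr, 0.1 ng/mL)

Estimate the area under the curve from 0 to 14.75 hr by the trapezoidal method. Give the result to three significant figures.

Trapezoidal AUC_0→14.75:
  [0→1]: (0.0+25.7)/2 × 1 = 12.85
  [1→2.5]: (25.7+16.5)/2 × 1.5 = 31.65
  [2.5→8.5]: (16.5+1.5)/2 × 6 = 54.0
  [8.5→11.5]: (1.5+0.5)/2 × 3 = 3.0
  [11.5→11.75]: (0.5+0.4)/2 × 0.25 = 0.1125
  [11.75→12.75]: (0.4+0.3)/2 × 1 = 0.35
  [12.75→14.75]: (0.3+0.1)/2 × 2 = 0.4
  Sum = 102.3625 ng/mL·hr

AUC = 102 ng/mL·hr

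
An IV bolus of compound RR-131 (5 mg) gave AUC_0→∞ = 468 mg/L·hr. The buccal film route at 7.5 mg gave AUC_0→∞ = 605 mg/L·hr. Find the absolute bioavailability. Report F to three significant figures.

F = (AUC_ev / D_ev) / (AUC_iv / D_iv)
  = (605/7.5) / (468/5)
  = 80.6667 / 93.6 = 0.8618

F = 0.862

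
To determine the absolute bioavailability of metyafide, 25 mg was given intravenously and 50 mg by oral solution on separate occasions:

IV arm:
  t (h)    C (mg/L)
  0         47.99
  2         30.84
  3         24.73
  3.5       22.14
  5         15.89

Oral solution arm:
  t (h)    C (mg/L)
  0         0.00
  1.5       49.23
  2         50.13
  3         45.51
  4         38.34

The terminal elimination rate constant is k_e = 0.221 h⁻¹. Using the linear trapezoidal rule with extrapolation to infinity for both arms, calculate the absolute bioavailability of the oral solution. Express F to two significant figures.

Trapezoidal AUC_0→5 (IV):
  [0→2]: (47.99+30.84)/2 × 2 = 78.83
  [2→3]: (30.84+24.73)/2 × 1 = 27.785
  [3→3.5]: (24.73+22.14)/2 × 0.5 = 11.7175
  [3.5→5]: (22.14+15.89)/2 × 1.5 = 28.5225
  Sum = 146.855 mg/L·h
IV tail: 15.89/0.221 = 71.900; AUC_iv,0→∞ = 146.855 + 71.900 = 218.755 mg/L·h
Trapezoidal AUC_0→4 (oral solution):
  [0→1.5]: (0.00+49.23)/2 × 1.5 = 36.9225
  [1.5→2]: (49.23+50.13)/2 × 0.5 = 24.84
  [2→3]: (50.13+45.51)/2 × 1 = 47.82
  [3→4]: (45.51+38.34)/2 × 1 = 41.925
  Sum = 151.5075 mg/L·h
oral solution tail: 38.34/0.221 = 173.484; AUC_ev,0→∞ = 151.5075 + 173.484 = 324.9915 mg/L·h
F = (AUC_ev/D_ev)/(AUC_iv/D_iv) = (324.9915/50)/(218.755/25) = 6.49983/8.7502 = 0.7428

F = 0.74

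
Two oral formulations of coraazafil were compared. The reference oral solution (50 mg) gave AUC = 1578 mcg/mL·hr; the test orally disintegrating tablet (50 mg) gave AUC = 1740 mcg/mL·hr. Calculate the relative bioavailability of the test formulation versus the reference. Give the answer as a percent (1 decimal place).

F_rel = (AUC_test/D_test) / (AUC_ref/D_ref)
      = (1740/50) / (1578/50)
      = 34.8 / 31.56 = 1.1027 = 110.27%

F_rel = 110.3%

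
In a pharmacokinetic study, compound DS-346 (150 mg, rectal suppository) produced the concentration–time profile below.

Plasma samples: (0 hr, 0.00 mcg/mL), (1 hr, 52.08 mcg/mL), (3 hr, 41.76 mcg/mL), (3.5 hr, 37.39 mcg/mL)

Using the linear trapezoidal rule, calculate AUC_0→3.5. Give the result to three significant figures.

Trapezoidal AUC_0→3.5:
  [0→1]: (0.00+52.08)/2 × 1 = 26.04
  [1→3]: (52.08+41.76)/2 × 2 = 93.84
  [3→3.5]: (41.76+37.39)/2 × 0.5 = 19.7875
  Sum = 139.6675 mcg/mL·hr

AUC = 140 mcg/mL·hr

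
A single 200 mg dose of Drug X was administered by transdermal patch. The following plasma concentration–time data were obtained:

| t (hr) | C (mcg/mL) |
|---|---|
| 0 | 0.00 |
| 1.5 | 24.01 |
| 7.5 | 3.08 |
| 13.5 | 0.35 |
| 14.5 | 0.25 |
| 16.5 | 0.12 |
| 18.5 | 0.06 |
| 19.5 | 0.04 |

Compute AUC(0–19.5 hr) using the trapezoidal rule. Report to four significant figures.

Trapezoidal AUC_0→19.5:
  [0→1.5]: (0.00+24.01)/2 × 1.5 = 18.0075
  [1.5→7.5]: (24.01+3.08)/2 × 6 = 81.27
  [7.5→13.5]: (3.08+0.35)/2 × 6 = 10.29
  [13.5→14.5]: (0.35+0.25)/2 × 1 = 0.3
  [14.5→16.5]: (0.25+0.12)/2 × 2 = 0.37
  [16.5→18.5]: (0.12+0.06)/2 × 2 = 0.18
  [18.5→19.5]: (0.06+0.04)/2 × 1 = 0.05
  Sum = 110.4675 mcg/mL·hr

AUC = 110.5 mcg/mL·hr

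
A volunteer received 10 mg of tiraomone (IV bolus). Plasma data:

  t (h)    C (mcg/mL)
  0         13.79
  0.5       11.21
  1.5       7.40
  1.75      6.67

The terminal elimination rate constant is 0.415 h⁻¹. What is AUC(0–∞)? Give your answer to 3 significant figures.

AUC = 33.4 mcg/mL·h

Trapezoidal AUC_0→1.75:
  [0→0.5]: (13.79+11.21)/2 × 0.5 = 6.25
  [0.5→1.5]: (11.21+7.40)/2 × 1 = 9.305
  [1.5→1.75]: (7.40+6.67)/2 × 0.25 = 1.75875
  Sum = 17.31375 mcg/mL·h
Extrapolated tail: C_last / k_e = 6.67 / 0.415 = 16.072
AUC_0→∞ = 17.31375 + 16.072 = 33.38575 mcg/mL·h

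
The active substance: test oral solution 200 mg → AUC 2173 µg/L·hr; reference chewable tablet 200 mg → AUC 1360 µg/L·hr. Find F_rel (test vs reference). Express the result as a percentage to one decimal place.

F_rel = 159.8%

F_rel = (AUC_test/D_test) / (AUC_ref/D_ref)
      = (2173/200) / (1360/200)
      = 10.865 / 6.8 = 1.5978 = 159.78%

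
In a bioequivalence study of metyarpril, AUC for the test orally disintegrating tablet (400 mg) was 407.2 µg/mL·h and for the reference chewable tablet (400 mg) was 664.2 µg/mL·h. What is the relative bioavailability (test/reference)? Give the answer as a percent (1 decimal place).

F_rel = (AUC_test/D_test) / (AUC_ref/D_ref)
      = (407.2/400) / (664.2/400)
      = 1.018 / 1.6605 = 0.6131 = 61.31%

F_rel = 61.3%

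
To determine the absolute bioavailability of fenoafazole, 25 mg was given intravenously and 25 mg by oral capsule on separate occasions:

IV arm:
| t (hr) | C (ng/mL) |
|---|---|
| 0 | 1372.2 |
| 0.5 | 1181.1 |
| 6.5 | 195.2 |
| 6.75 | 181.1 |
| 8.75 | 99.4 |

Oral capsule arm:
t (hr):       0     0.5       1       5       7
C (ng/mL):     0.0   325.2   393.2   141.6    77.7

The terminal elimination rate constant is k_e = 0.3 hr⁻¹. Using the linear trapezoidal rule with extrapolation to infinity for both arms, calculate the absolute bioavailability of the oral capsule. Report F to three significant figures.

F = 0.333

Trapezoidal AUC_0→8.75 (IV):
  [0→0.5]: (1372.2+1181.1)/2 × 0.5 = 638.325
  [0.5→6.5]: (1181.1+195.2)/2 × 6 = 4128.9
  [6.5→6.75]: (195.2+181.1)/2 × 0.25 = 47.0375
  [6.75→8.75]: (181.1+99.4)/2 × 2 = 280.5
  Sum = 5094.7625 ng/mL·hr
IV tail: 99.4/0.3 = 331.333; AUC_iv,0→∞ = 5094.7625 + 331.333 = 5426.0955 ng/mL·hr
Trapezoidal AUC_0→7 (oral capsule):
  [0→0.5]: (0.0+325.2)/2 × 0.5 = 81.3
  [0.5→1]: (325.2+393.2)/2 × 0.5 = 179.6
  [1→5]: (393.2+141.6)/2 × 4 = 1069.6
  [5→7]: (141.6+77.7)/2 × 2 = 219.3
  Sum = 1549.8 ng/mL·hr
oral capsule tail: 77.7/0.3 = 259.000; AUC_ev,0→∞ = 1549.8 + 259.000 = 1808.8 ng/mL·hr
F = (AUC_ev/D_ev)/(AUC_iv/D_iv) = (1808.8/25)/(5426.0955/25) = 72.352/217.04382 = 0.3334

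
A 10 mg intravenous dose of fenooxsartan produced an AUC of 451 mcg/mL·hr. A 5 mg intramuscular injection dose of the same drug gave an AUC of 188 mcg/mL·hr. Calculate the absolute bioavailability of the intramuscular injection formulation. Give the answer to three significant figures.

F = (AUC_ev / D_ev) / (AUC_iv / D_iv)
  = (188/5) / (451/10)
  = 37.6 / 45.1 = 0.8337

F = 0.834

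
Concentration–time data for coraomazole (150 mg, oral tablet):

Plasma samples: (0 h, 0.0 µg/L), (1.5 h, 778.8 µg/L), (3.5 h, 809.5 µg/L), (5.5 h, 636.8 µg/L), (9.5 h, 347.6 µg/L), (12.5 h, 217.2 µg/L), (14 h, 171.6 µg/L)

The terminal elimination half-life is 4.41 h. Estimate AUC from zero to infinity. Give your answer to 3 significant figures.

AUC = 7820 µg/L·h

Trapezoidal AUC_0→14:
  [0→1.5]: (0.0+778.8)/2 × 1.5 = 584.1
  [1.5→3.5]: (778.8+809.5)/2 × 2 = 1588.3
  [3.5→5.5]: (809.5+636.8)/2 × 2 = 1446.3
  [5.5→9.5]: (636.8+347.6)/2 × 4 = 1968.8
  [9.5→12.5]: (347.6+217.2)/2 × 3 = 847.2
  [12.5→14]: (217.2+171.6)/2 × 1.5 = 291.6
  Sum = 6726.3 µg/L·h
k_e = ln2 / t½ = 0.693147 / 4.41 = 0.1572 h^-1
Extrapolated tail: C_last / k_e = 171.6 / 0.1572 = 1091.603
AUC_0→∞ = 6726.3 + 1091.603 = 7817.903 µg/L·h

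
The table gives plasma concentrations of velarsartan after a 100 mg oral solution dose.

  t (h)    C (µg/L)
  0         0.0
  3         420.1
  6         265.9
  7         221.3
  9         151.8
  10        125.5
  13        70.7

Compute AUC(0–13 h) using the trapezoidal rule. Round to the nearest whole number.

Trapezoidal AUC_0→13:
  [0→3]: (0.0+420.1)/2 × 3 = 630.15
  [3→6]: (420.1+265.9)/2 × 3 = 1029.0
  [6→7]: (265.9+221.3)/2 × 1 = 243.6
  [7→9]: (221.3+151.8)/2 × 2 = 373.1
  [9→10]: (151.8+125.5)/2 × 1 = 138.65
  [10→13]: (125.5+70.7)/2 × 3 = 294.3
  Sum = 2708.8 µg/L·h

AUC = 2709 µg/L·h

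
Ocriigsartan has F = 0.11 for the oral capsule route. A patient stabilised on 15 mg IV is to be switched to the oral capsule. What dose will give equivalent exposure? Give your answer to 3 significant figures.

D_oral = 136 mg

For equal systemic exposure: F × D_ev = D_iv
D_ev = D_iv / F = 15 / 0.11 = 136.364 mg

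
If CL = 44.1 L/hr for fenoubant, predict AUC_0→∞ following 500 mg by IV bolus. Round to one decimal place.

AUC_0→∞ = Dose_iv / CL
        = 500 / 44.1 = 11.3379 mg/L·hr

AUC = 11.3 mg/L·hr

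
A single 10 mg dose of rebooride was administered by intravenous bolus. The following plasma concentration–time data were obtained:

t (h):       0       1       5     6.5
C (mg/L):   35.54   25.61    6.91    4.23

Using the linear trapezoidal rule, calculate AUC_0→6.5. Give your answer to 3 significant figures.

Trapezoidal AUC_0→6.5:
  [0→1]: (35.54+25.61)/2 × 1 = 30.575
  [1→5]: (25.61+6.91)/2 × 4 = 65.04
  [5→6.5]: (6.91+4.23)/2 × 1.5 = 8.355
  Sum = 103.97 mg/L·h

AUC = 104 mg/L·h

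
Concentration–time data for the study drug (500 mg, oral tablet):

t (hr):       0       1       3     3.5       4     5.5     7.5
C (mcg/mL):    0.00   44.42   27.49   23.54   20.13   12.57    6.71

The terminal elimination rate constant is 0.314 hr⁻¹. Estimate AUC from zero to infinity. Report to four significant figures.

Trapezoidal AUC_0→7.5:
  [0→1]: (0.00+44.42)/2 × 1 = 22.21
  [1→3]: (44.42+27.49)/2 × 2 = 71.91
  [3→3.5]: (27.49+23.54)/2 × 0.5 = 12.7575
  [3.5→4]: (23.54+20.13)/2 × 0.5 = 10.9175
  [4→5.5]: (20.13+12.57)/2 × 1.5 = 24.525
  [5.5→7.5]: (12.57+6.71)/2 × 2 = 19.28
  Sum = 161.6 mcg/mL·hr
Extrapolated tail: C_last / k_e = 6.71 / 0.314 = 21.369
AUC_0→∞ = 161.6 + 21.369 = 182.969 mcg/mL·hr

AUC = 183.0 mcg/mL·hr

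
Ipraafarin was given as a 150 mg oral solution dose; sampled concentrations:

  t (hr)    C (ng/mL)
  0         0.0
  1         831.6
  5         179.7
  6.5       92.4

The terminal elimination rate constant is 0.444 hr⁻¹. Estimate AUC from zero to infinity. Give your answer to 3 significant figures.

AUC = 2850 ng/mL·hr

Trapezoidal AUC_0→6.5:
  [0→1]: (0.0+831.6)/2 × 1 = 415.8
  [1→5]: (831.6+179.7)/2 × 4 = 2022.6
  [5→6.5]: (179.7+92.4)/2 × 1.5 = 204.075
  Sum = 2642.475 ng/mL·hr
Extrapolated tail: C_last / k_e = 92.4 / 0.444 = 208.108
AUC_0→∞ = 2642.475 + 208.108 = 2850.583 ng/mL·hr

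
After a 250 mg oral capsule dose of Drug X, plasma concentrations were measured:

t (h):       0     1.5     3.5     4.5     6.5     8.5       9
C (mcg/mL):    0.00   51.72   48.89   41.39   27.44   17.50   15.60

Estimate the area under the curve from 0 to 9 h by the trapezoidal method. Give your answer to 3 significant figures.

AUC = 307 mcg/mL·h

Trapezoidal AUC_0→9:
  [0→1.5]: (0.00+51.72)/2 × 1.5 = 38.79
  [1.5→3.5]: (51.72+48.89)/2 × 2 = 100.61
  [3.5→4.5]: (48.89+41.39)/2 × 1 = 45.14
  [4.5→6.5]: (41.39+27.44)/2 × 2 = 68.83
  [6.5→8.5]: (27.44+17.50)/2 × 2 = 44.94
  [8.5→9]: (17.50+15.60)/2 × 0.5 = 8.275
  Sum = 306.585 mcg/mL·h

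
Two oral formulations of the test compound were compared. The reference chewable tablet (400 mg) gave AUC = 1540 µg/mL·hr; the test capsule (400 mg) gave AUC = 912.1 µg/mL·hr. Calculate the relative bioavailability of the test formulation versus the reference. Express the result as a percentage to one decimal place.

F_rel = (AUC_test/D_test) / (AUC_ref/D_ref)
      = (912.1/400) / (1540/400)
      = 2.28025 / 3.85 = 0.5923 = 59.23%

F_rel = 59.2%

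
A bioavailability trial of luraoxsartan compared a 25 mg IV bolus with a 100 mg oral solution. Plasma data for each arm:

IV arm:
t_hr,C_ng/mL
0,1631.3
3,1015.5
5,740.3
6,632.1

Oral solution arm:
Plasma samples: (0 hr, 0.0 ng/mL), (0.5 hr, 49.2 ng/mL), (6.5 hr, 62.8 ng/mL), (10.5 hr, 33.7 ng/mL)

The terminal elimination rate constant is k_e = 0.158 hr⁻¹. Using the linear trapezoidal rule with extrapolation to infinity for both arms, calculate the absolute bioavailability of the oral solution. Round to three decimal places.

Trapezoidal AUC_0→6 (IV):
  [0→3]: (1631.3+1015.5)/2 × 3 = 3970.2
  [3→5]: (1015.5+740.3)/2 × 2 = 1755.8
  [5→6]: (740.3+632.1)/2 × 1 = 686.2
  Sum = 6412.2 ng/mL·hr
IV tail: 632.1/0.158 = 4000.633; AUC_iv,0→∞ = 6412.2 + 4000.633 = 10412.833 ng/mL·hr
Trapezoidal AUC_0→10.5 (oral solution):
  [0→0.5]: (0.0+49.2)/2 × 0.5 = 12.3
  [0.5→6.5]: (49.2+62.8)/2 × 6 = 336.0
  [6.5→10.5]: (62.8+33.7)/2 × 4 = 193.0
  Sum = 541.3 ng/mL·hr
oral solution tail: 33.7/0.158 = 213.291; AUC_ev,0→∞ = 541.3 + 213.291 = 754.591 ng/mL·hr
F = (AUC_ev/D_ev)/(AUC_iv/D_iv) = (754.591/100)/(10412.833/25) = 7.54591/416.51332 = 0.0181

F = 0.018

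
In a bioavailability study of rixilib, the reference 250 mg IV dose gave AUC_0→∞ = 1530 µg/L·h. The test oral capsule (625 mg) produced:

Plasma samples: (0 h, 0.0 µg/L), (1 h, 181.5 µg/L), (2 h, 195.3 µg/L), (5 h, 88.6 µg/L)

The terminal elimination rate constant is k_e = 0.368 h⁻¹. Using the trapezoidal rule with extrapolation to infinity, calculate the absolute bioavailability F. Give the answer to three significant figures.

F = 0.247

Trapezoidal AUC_0→5 (oral capsule):
  [0→1]: (0.0+181.5)/2 × 1 = 90.75
  [1→2]: (181.5+195.3)/2 × 1 = 188.4
  [2→5]: (195.3+88.6)/2 × 3 = 425.85
  Sum = 705.0 µg/L·h
Tail: C_last/k_e = 88.6/0.368 = 240.761
AUC_0→∞ (oral capsule) = 705.0 + 240.761 = 945.761 µg/L·h
F = (AUC_ev/D_ev)/(AUC_iv/D_iv) = (945.761/625)/(1530/250) = 1.5132176/6.12 = 0.2473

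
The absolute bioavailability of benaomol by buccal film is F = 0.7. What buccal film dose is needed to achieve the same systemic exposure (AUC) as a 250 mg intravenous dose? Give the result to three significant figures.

For equal systemic exposure: F × D_ev = D_iv
D_ev = D_iv / F = 250 / 0.7 = 357.143 mg

D_buccal = 357 mg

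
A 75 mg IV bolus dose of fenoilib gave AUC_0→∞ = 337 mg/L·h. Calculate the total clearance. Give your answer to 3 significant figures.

CL = 0.223 L/h

CL = Dose_iv / AUC_0→∞
   = 75 / 337 = 0.222552 L/h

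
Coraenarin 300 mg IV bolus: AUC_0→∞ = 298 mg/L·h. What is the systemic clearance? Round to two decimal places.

CL = Dose_iv / AUC_0→∞
   = 300 / 298 = 1.00671 L/h

CL = 1.01 L/h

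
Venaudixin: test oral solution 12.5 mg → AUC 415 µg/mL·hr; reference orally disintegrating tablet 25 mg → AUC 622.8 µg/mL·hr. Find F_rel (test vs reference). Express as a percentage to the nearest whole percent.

F_rel = 133%

F_rel = (AUC_test/D_test) / (AUC_ref/D_ref)
      = (415/12.5) / (622.8/25)
      = 33.2 / 24.912 = 1.3327 = 133.27%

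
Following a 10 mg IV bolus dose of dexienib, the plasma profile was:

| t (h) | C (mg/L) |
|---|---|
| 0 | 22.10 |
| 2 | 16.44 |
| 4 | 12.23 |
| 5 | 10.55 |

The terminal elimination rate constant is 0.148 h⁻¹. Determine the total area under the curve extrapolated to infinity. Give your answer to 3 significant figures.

Trapezoidal AUC_0→5:
  [0→2]: (22.10+16.44)/2 × 2 = 38.54
  [2→4]: (16.44+12.23)/2 × 2 = 28.67
  [4→5]: (12.23+10.55)/2 × 1 = 11.39
  Sum = 78.6 mg/L·h
Extrapolated tail: C_last / k_e = 10.55 / 0.148 = 71.284
AUC_0→∞ = 78.6 + 71.284 = 149.884 mg/L·h

AUC = 150 mg/L·h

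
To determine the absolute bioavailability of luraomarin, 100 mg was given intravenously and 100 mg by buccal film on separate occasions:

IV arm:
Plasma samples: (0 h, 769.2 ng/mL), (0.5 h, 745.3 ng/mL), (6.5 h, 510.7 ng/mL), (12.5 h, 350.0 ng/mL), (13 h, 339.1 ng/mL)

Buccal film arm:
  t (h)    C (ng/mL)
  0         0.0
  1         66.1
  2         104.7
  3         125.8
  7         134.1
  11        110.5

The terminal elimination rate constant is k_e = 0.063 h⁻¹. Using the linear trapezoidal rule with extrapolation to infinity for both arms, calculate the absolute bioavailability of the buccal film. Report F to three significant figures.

F = 0.244

Trapezoidal AUC_0→13 (IV):
  [0→0.5]: (769.2+745.3)/2 × 0.5 = 378.625
  [0.5→6.5]: (745.3+510.7)/2 × 6 = 3768.0
  [6.5→12.5]: (510.7+350.0)/2 × 6 = 2582.1
  [12.5→13]: (350.0+339.1)/2 × 0.5 = 172.275
  Sum = 6901.0 ng/mL·h
IV tail: 339.1/0.063 = 5382.540; AUC_iv,0→∞ = 6901.0 + 5382.540 = 12283.54 ng/mL·h
Trapezoidal AUC_0→11 (buccal film):
  [0→1]: (0.0+66.1)/2 × 1 = 33.05
  [1→2]: (66.1+104.7)/2 × 1 = 85.4
  [2→3]: (104.7+125.8)/2 × 1 = 115.25
  [3→7]: (125.8+134.1)/2 × 4 = 519.8
  [7→11]: (134.1+110.5)/2 × 4 = 489.2
  Sum = 1242.7 ng/mL·h
buccal film tail: 110.5/0.063 = 1753.968; AUC_ev,0→∞ = 1242.7 + 1753.968 = 2996.668 ng/mL·h
F = (AUC_ev/D_ev)/(AUC_iv/D_iv) = (2996.668/100)/(12283.54/100) = 29.96668/122.8354 = 0.2440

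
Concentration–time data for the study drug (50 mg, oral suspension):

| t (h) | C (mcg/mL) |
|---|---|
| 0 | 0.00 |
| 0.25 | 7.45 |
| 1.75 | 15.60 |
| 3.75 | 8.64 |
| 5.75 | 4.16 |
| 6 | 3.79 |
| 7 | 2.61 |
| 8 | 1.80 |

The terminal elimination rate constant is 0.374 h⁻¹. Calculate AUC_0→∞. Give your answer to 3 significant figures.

Trapezoidal AUC_0→8:
  [0→0.25]: (0.00+7.45)/2 × 0.25 = 0.93125
  [0.25→1.75]: (7.45+15.60)/2 × 1.5 = 17.2875
  [1.75→3.75]: (15.60+8.64)/2 × 2 = 24.24
  [3.75→5.75]: (8.64+4.16)/2 × 2 = 12.8
  [5.75→6]: (4.16+3.79)/2 × 0.25 = 0.99375
  [6→7]: (3.79+2.61)/2 × 1 = 3.2
  [7→8]: (2.61+1.80)/2 × 1 = 2.205
  Sum = 61.6575 mcg/mL·h
Extrapolated tail: C_last / k_e = 1.80 / 0.374 = 4.813
AUC_0→∞ = 61.6575 + 4.813 = 66.4705 mcg/mL·h

AUC = 66.5 mcg/mL·h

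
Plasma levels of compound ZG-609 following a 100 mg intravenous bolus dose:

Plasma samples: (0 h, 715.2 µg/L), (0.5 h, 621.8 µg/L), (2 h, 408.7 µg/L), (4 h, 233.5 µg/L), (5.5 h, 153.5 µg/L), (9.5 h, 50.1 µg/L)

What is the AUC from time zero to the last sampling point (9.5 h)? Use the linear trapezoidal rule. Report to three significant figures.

AUC = 2450 µg/L·h

Trapezoidal AUC_0→9.5:
  [0→0.5]: (715.2+621.8)/2 × 0.5 = 334.25
  [0.5→2]: (621.8+408.7)/2 × 1.5 = 772.875
  [2→4]: (408.7+233.5)/2 × 2 = 642.2
  [4→5.5]: (233.5+153.5)/2 × 1.5 = 290.25
  [5.5→9.5]: (153.5+50.1)/2 × 4 = 407.2
  Sum = 2446.775 µg/L·h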